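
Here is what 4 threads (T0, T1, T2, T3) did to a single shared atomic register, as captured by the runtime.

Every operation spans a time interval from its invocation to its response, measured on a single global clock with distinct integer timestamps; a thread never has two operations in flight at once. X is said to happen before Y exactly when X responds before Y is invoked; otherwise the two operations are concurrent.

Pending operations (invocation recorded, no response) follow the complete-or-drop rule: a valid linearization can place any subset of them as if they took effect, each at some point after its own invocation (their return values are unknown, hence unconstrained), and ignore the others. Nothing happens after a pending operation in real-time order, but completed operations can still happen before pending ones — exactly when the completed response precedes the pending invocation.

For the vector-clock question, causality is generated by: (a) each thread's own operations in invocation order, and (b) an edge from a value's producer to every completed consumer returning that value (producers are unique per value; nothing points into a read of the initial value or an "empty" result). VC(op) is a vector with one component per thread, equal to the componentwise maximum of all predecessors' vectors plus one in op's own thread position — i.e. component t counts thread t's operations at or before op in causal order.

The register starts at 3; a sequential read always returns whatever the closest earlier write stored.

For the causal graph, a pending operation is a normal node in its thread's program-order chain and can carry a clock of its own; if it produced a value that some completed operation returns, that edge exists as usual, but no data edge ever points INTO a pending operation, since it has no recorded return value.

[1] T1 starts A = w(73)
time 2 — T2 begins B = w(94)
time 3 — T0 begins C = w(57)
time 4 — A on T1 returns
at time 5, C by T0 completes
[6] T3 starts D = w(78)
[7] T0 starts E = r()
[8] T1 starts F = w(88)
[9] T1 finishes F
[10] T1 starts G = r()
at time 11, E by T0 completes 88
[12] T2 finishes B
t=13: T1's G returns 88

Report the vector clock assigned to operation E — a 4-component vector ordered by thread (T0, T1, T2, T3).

no predecessors for D (invoked 6): T3 increments from zero → (0, 0, 0, 1)
no predecessors for B (invoked 2): T2 increments from zero → (0, 0, 1, 0)
no predecessors for A (invoked 1): T1 increments from zero → (0, 1, 0, 0)
no predecessors for C (invoked 3): T0 increments from zero → (1, 0, 0, 0)
VC(F, invoked at 8): max of VC(A)=(0, 1, 0, 0), then +1 on thread T1 → (0, 2, 0, 0)
VC(G, invoked at 10): max of VC(F)=(0, 2, 0, 0), then +1 on thread T1 → (0, 3, 0, 0)
VC(E, invoked at 7): max of VC(C)=(1, 0, 0, 0), VC(F)=(0, 2, 0, 0), then +1 on thread T0 → (2, 2, 0, 0)
target: VC(E) = (2, 2, 0, 0)

(2, 2, 0, 0)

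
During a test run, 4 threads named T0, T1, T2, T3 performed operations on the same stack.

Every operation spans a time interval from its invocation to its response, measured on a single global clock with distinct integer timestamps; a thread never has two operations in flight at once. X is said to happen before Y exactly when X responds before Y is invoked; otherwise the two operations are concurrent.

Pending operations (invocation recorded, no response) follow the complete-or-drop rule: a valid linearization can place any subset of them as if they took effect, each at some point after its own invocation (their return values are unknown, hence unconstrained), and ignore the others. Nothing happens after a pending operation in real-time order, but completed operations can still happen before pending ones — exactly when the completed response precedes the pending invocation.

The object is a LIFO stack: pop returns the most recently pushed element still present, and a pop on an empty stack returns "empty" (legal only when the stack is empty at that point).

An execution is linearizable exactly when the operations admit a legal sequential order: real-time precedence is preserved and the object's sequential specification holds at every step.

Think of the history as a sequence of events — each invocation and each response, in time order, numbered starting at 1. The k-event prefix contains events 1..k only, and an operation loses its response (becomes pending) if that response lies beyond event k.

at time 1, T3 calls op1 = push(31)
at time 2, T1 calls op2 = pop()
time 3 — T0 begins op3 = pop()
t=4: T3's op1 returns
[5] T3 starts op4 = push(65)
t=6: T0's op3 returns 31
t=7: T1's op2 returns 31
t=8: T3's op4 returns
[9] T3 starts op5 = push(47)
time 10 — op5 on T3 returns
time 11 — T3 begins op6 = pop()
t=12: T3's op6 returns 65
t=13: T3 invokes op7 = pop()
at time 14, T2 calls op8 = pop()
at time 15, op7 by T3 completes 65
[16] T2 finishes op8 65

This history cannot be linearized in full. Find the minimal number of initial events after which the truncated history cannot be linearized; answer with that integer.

7

events 1..6 are still linearizable — one witness is op1, op3:
after step 1 (op1 push(31)): stack <31>
after step 2 (op3 pop() → 31): stack <>
adding event 7 (op2 responds at 7) leaves no legal real-time order
completion choices over the 1 pending operation (op4) were checked; none helps
e.g. op1, op2, op3 (pending dropped): illegal at step 3, since op3 pop() → 31 cannot apply there
e.g. op1, op3, op2 (pending dropped): illegal at step 3, since op2 pop() → 31 cannot apply there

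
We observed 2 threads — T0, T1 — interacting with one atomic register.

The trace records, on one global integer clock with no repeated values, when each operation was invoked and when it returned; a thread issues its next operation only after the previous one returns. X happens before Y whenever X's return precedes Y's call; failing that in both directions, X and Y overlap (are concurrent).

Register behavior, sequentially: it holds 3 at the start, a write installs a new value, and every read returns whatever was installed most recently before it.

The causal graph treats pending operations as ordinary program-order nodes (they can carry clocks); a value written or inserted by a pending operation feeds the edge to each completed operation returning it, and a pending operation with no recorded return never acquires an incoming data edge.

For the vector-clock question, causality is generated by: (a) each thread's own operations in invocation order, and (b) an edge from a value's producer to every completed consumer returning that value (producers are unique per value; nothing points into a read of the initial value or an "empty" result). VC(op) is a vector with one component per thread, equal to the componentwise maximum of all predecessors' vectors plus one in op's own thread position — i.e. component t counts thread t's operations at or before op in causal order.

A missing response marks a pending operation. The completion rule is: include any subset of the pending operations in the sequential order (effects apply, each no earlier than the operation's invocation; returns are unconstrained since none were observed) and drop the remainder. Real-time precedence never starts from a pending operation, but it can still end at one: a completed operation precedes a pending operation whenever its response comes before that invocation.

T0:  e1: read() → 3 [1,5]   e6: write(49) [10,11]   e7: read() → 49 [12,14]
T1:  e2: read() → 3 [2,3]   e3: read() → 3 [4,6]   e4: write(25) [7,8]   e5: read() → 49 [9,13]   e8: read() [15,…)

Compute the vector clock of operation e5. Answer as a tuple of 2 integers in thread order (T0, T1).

(2, 4)

invoked at 2, e2 has no predecessors; its own T1 bump gives (0, 1)
invoked at 1, e1 has no predecessors; its own T0 bump gives (1, 0)
e3, invoked 4, takes VC(e2)=(0, 1) under max, adds 1 for T1 → (0, 2)
e6, invoked 10, takes VC(e1)=(1, 0) under max, adds 1 for T0 → (2, 0)
e4, invoked 7, takes VC(e3)=(0, 2) under max, adds 1 for T1 → (0, 3)
e7, invoked 12, takes VC(e6)=(2, 0) under max, adds 1 for T0 → (3, 0)
e5, invoked 9, takes VC(e4)=(0, 3), VC(e6)=(2, 0) under max, adds 1 for T1 → (2, 4)
e8, invoked 15, takes VC(e5)=(2, 4) under max, adds 1 for T1 → (2, 5)
target: VC(e5) = (2, 4)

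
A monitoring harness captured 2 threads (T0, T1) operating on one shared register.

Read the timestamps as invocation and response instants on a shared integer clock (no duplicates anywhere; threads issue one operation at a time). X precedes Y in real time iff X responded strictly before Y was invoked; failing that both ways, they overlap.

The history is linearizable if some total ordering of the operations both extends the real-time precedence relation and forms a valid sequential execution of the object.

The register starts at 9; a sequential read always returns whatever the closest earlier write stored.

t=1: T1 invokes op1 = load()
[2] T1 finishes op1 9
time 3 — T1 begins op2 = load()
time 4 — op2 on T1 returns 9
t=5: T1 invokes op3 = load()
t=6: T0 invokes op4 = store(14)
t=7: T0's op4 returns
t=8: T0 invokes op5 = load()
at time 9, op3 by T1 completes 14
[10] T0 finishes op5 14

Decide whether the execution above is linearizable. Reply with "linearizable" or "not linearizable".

a witness: op1, op2, op4, op3, op5
after step 1 (op1 load() → 9): value 9
after step 2 (op2 load() → 9): value 9
after step 3 (op4 store(14)): value 14
after step 4 (op3 load() → 14): value 14
after step 5 (op5 load() → 14): value 14

linearizable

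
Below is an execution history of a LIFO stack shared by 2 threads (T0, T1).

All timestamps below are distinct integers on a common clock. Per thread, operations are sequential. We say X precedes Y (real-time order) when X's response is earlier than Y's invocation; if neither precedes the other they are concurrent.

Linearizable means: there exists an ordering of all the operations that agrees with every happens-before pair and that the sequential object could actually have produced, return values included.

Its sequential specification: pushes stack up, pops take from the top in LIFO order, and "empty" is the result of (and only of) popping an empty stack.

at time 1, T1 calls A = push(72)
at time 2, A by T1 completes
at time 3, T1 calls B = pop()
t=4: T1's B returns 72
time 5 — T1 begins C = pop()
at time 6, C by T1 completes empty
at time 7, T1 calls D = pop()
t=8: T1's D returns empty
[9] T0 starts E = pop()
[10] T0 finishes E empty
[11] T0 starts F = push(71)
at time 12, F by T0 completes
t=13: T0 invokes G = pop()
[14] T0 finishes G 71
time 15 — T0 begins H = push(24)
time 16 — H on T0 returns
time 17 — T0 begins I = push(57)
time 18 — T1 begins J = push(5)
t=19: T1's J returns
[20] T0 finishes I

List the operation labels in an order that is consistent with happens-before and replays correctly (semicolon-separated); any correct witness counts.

after step 1 (A push(72)): stack <72>
after step 2 (B pop() → 72): stack <>
after step 3 (C pop() → empty): stack <>
after step 4 (D pop() → empty): stack <>
after step 5 (E pop() → empty): stack <>
after step 6 (F push(71)): stack <71>
after step 7 (G pop() → 71): stack <>
after step 8 (H push(24)): stack <24>
after step 9 (I push(57)): stack <24,57>
after step 10 (J push(5)): stack <24,57,5>

A; B; C; D; E; F; G; H; I; J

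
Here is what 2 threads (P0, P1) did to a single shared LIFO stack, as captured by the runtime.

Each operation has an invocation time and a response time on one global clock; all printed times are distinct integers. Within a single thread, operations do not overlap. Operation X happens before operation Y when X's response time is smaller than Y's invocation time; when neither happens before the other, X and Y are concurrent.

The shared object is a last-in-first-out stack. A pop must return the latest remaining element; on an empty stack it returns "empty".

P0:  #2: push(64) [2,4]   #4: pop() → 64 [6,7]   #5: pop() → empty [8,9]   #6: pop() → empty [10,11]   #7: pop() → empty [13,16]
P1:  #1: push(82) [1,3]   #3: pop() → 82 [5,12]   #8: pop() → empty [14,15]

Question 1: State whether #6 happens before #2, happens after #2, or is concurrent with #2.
#6 spans [10,11], #2 spans [2,4]
resp(#2)=4 < inv(#6)=10

after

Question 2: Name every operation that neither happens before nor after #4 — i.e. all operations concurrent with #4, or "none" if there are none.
#4 runs from 6 to 7; window-overlapping ops are concurrent
#1 [1,3]: before
#2 [2,4]: before
#3 [5,12]: concurrent
#5 [8,9]: after
#6 [10,11]: after
#7 [13,16]: after
#8 [14,15]: after

#3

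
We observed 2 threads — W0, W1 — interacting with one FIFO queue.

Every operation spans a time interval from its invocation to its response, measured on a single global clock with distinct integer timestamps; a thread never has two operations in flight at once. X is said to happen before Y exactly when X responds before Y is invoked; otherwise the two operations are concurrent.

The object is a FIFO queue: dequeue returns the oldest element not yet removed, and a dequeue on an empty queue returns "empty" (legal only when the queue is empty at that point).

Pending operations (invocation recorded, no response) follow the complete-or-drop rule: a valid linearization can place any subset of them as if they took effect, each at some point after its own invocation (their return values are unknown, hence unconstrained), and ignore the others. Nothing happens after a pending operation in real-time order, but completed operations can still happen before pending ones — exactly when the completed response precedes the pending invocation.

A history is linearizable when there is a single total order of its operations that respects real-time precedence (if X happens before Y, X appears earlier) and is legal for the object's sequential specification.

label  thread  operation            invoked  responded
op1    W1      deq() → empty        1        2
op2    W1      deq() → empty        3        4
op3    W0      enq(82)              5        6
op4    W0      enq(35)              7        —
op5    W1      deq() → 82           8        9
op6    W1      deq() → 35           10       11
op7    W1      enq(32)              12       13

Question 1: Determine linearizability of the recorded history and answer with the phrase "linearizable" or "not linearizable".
one valid linearization: op1, op2, op3, op4, op5, op6, op7
step 1: op1 deq() → empty — queue <>
step 2: op2 deq() → empty — queue <>
step 3: op3 enq(82) — queue <82>
step 4: op4 enq(35) (pending, included) — queue <82,35>
step 5: op5 deq() → 82 — queue <35>
step 6: op6 deq() → 35 — queue <>
step 7: op7 enq(32) — queue <32>

linearizable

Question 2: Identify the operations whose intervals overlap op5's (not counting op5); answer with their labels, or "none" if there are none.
op5 runs from 8 to 9; window-overlapping ops are concurrent
op1 [1,2]: before
op2 [3,4]: before
op3 [5,6]: before
op4 [7,…): concurrent
op6 [10,11]: after
op7 [12,13]: after

op4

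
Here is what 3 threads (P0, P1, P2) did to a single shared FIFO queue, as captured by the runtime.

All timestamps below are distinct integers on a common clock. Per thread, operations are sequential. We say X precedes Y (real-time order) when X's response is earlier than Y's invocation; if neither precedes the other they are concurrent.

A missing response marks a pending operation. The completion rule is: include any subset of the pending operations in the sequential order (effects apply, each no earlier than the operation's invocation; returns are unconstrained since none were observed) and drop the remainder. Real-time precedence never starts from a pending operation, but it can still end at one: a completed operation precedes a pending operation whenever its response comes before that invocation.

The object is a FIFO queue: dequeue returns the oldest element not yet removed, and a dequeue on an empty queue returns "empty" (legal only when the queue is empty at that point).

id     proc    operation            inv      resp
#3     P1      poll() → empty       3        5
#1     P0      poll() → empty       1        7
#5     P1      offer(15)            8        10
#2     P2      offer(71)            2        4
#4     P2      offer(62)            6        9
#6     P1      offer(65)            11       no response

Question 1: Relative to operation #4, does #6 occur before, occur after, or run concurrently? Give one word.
#6 spans [11,…), #4 spans [6,9]
resp(#4)=9 < inv(#6)=11

after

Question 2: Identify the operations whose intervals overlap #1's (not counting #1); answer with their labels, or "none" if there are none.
#1 runs from 1 to 7; window-overlapping ops are concurrent
#2 [2,4]: concurrent
#3 [3,5]: concurrent
#4 [6,9]: concurrent
#5 [8,10]: after
#6 [11,…): after

#2, #3, #4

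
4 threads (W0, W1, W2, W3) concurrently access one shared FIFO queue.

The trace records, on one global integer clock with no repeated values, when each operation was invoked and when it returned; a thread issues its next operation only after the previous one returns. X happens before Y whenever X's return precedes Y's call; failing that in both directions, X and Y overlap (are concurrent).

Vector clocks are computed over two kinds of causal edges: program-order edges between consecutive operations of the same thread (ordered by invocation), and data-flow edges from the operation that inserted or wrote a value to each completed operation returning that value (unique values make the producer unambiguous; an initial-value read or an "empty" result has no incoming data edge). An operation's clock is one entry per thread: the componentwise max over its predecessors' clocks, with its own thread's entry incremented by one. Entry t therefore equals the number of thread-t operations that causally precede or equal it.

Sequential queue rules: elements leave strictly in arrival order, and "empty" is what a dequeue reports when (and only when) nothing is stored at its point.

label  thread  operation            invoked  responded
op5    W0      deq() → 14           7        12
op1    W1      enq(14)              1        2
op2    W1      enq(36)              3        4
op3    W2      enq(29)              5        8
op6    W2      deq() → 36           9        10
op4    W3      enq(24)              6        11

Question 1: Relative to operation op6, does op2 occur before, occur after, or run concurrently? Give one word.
op2 spans [3,4], op6 spans [9,10]
resp(op2)=4 < inv(op6)=9

before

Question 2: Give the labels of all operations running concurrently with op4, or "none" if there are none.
op4 spans [6,11]: anything still running between times 6 and 11 counts as concurrent
op1 [1,2]: before
op2 [3,4]: before
op3 [5,8]: concurrent
op5 [7,12]: concurrent
op6 [9,10]: concurrent

op3, op5, op6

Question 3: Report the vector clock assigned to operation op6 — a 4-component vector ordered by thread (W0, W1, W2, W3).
op4, invoked 6, has no incoming edges; only W3's bump applies → (0, 0, 0, 1)
op3, invoked 5, has no incoming edges; only W2's bump applies → (0, 0, 1, 0)
op1, invoked 1, has no incoming edges; only W1's bump applies → (0, 1, 0, 0)
op2 (invocation 3): componentwise max over VC(op1)=(0, 1, 0, 0), +1 at W1, giving (0, 2, 0, 0)
op5 (invocation 7): componentwise max over VC(op1)=(0, 1, 0, 0), +1 at W0, giving (1, 1, 0, 0)
op6 (invocation 9): componentwise max over VC(op2)=(0, 2, 0, 0), VC(op3)=(0, 0, 1, 0), +1 at W2, giving (0, 2, 2, 0)
target: VC(op6) = (0, 2, 2, 0)

(0, 2, 2, 0)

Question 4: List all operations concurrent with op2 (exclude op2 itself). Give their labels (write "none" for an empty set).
overlap test against op2 [3,4]: concurrent iff the interval meets 3..4
op1 [1,2]: before
op3 [5,8]: after
op4 [6,11]: after
op5 [7,12]: after
op6 [9,10]: after

none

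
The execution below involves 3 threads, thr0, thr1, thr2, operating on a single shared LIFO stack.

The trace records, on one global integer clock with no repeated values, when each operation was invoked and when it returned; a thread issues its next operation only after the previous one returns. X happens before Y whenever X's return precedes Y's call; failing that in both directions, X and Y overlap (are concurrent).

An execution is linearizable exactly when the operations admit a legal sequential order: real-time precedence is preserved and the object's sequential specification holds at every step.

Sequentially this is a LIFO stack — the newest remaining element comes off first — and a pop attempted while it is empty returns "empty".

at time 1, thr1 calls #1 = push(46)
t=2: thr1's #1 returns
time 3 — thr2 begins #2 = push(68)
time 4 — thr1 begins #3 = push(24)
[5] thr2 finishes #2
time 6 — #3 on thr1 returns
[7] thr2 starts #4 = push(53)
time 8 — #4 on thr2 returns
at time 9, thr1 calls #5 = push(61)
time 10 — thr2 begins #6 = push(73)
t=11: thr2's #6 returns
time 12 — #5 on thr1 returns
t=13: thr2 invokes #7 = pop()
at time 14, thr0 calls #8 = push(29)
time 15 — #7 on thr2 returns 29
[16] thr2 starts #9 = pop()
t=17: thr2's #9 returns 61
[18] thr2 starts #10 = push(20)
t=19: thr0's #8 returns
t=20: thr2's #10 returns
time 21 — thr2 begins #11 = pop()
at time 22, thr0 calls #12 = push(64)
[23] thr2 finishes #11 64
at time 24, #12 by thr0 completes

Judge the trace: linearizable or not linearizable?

a witness: #1, #2, #3, #4, #6, #5, #8, #7, #9, #10, #12, #11
step 1: #1 push(46) — stack <46>
step 2: #2 push(68) — stack <46,68>
step 3: #3 push(24) — stack <46,68,24>
step 4: #4 push(53) — stack <46,68,24,53>
step 5: #6 push(73) — stack <46,68,24,53,73>
step 6: #5 push(61) — stack <46,68,24,53,73,61>
step 7: #8 push(29) — stack <46,68,24,53,73,61,29>
step 8: #7 pop() → 29 — stack <46,68,24,53,73,61>
step 9: #9 pop() → 61 — stack <46,68,24,53,73>
step 10: #10 push(20) — stack <46,68,24,53,73,20>
step 11: #12 push(64) — stack <46,68,24,53,73,20,64>
step 12: #11 pop() → 64 — stack <46,68,24,53,73,20>

linearizable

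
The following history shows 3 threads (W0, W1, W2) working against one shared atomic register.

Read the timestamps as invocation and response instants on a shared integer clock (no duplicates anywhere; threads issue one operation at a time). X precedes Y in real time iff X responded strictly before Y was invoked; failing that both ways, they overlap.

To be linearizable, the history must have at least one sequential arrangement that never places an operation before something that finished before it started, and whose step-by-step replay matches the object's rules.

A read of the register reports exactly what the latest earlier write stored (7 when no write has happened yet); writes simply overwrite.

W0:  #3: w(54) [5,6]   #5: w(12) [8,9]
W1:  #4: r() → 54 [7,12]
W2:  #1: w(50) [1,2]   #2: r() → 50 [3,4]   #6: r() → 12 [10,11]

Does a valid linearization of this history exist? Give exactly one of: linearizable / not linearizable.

one valid linearization: #1, #2, #3, #4, #5, #6
1. #1 w(50), leaving value 50
2. #2 r() → 50, leaving value 50
3. #3 w(54), leaving value 54
4. #4 r() → 54, leaving value 54
5. #5 w(12), leaving value 12
6. #6 r() → 12, leaving value 12

linearizable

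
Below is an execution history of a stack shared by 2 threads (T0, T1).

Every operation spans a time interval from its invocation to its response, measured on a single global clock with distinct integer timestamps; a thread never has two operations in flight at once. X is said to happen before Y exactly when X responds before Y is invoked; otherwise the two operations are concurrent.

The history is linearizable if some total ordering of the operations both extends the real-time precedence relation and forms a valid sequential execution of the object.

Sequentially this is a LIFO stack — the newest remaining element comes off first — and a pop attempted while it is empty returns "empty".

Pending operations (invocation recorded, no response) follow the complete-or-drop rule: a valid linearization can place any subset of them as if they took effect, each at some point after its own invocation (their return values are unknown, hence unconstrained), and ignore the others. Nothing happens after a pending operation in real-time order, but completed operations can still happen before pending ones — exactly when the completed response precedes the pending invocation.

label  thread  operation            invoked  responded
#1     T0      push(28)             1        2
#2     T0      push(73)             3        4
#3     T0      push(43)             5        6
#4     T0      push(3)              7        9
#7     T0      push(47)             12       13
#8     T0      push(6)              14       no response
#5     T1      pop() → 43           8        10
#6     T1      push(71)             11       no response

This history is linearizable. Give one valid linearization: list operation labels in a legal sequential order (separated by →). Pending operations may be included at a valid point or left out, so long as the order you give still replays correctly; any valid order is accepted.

#1 → #2 → #3 → #5 → #4 → #6 → #7

step 1: #1 push(28) — stack <28>
step 2: #2 push(73) — stack <28,73>
step 3: #3 push(43) — stack <28,73,43>
step 4: #5 pop() → 43 — stack <28,73>
step 5: #4 push(3) — stack <28,73,3>
step 6: #6 push(71) (pending, included) — stack <28,73,3,71>
step 7: #7 push(47) — stack <28,73,3,71,47>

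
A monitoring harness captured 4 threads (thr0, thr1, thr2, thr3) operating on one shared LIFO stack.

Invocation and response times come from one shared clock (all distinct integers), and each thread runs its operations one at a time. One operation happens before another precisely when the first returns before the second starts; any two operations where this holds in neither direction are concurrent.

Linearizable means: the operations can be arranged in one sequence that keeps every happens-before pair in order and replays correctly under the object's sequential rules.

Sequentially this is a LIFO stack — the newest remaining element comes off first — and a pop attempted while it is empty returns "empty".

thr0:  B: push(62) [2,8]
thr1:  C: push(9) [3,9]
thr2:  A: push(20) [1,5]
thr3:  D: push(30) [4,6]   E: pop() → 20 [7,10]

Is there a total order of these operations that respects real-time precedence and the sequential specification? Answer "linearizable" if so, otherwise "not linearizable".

linearizable

a witness: B, C, D, A, E
1. B push(62), leaving stack <62>
2. C push(9), leaving stack <62,9>
3. D push(30), leaving stack <62,9,30>
4. A push(20), leaving stack <62,9,30,20>
5. E pop() → 20, leaving stack <62,9,30>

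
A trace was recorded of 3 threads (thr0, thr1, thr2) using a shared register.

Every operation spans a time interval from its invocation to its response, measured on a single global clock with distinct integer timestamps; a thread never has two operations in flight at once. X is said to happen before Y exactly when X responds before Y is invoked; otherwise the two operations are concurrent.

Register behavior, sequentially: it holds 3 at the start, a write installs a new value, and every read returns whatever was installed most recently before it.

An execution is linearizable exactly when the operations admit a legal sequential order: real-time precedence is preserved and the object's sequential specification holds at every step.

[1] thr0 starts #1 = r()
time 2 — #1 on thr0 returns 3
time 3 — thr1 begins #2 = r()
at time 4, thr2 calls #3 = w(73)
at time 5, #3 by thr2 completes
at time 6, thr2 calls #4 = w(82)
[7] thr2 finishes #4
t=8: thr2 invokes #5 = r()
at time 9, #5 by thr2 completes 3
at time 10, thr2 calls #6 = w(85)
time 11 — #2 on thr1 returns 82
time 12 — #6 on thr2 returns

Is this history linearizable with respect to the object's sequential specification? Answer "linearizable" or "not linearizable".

not linearizable

the violation lands at event 9, #5's response at time 9: events 1..8 linearize, events 1..9 do not
the completed operations (4 total) allow one real-time order; the register replay rejects it
including or dropping the 1 pending operation (#2) in any combination fails
e.g. #1, #3, #4, #5 (pending dropped): illegal at step 4, since #5 r() → 3 cannot apply there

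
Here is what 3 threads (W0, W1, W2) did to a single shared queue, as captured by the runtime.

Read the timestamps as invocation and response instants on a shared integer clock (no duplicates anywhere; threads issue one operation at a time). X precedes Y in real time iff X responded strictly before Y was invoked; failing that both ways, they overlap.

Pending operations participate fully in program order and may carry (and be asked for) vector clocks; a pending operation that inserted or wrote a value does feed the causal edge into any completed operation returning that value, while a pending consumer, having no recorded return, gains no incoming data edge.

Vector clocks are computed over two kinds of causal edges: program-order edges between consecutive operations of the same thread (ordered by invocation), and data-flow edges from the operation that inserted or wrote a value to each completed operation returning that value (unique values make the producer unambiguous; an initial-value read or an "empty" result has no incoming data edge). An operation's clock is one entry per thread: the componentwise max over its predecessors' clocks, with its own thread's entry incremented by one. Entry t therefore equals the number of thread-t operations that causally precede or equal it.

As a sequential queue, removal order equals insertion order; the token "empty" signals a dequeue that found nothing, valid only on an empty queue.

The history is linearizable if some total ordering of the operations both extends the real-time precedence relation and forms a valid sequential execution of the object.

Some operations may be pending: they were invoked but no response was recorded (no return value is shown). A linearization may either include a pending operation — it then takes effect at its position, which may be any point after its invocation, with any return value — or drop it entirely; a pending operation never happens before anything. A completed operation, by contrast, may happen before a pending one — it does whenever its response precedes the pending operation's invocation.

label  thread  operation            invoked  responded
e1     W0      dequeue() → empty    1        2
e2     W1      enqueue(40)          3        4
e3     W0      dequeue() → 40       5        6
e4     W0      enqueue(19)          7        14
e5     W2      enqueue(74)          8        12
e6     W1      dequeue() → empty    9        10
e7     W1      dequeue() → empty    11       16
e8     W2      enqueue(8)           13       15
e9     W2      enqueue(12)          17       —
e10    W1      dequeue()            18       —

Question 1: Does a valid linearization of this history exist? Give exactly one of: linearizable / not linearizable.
linearizable

one valid linearization: e1, e2, e3, e6, e7, e4, e5, e8
step 1: e1 dequeue() → empty — queue <>
step 2: e2 enqueue(40) — queue <40>
step 3: e3 dequeue() → 40 — queue <>
step 4: e6 dequeue() → empty — queue <>
step 5: e7 dequeue() → empty — queue <>
step 6: e4 enqueue(19) — queue <19>
step 7: e5 enqueue(74) — queue <19,74>
step 8: e8 enqueue(8) — queue <19,74,8>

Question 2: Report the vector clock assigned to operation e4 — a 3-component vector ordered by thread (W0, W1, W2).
(3, 1, 0)

e5, invoked 8, has no incoming edges; only W2's bump applies → (0, 0, 1)
e2, invoked 3, has no incoming edges; only W1's bump applies → (0, 1, 0)
e1, invoked 1, has no incoming edges; only W0's bump applies → (1, 0, 0)
from VC(e5)=(0, 0, 1), e8 (invoked 13) maxes components and bumps W2 → (0, 0, 2)
from VC(e2)=(0, 1, 0), e6 (invoked 9) maxes components and bumps W1 → (0, 2, 0)
from VC(e8)=(0, 0, 2), e9 (invoked 17) maxes components and bumps W2 → (0, 0, 3)
from VC(e6)=(0, 2, 0), e7 (invoked 11) maxes components and bumps W1 → (0, 3, 0)
from VC(e1)=(1, 0, 0), VC(e2)=(0, 1, 0), e3 (invoked 5) maxes components and bumps W0 → (2, 1, 0)
from VC(e7)=(0, 3, 0), e10 (invoked 18) maxes components and bumps W1 → (0, 4, 0)
from VC(e3)=(2, 1, 0), e4 (invoked 7) maxes components and bumps W0 → (3, 1, 0)
target: VC(e4) = (3, 1, 0)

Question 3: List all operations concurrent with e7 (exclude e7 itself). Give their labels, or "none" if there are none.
e4, e5, e8

e7 spans [11,16]: anything still running between times 11 and 16 counts as concurrent
e1 [1,2]: before
e2 [3,4]: before
e3 [5,6]: before
e4 [7,14]: concurrent
e5 [8,12]: concurrent
e6 [9,10]: before
e8 [13,15]: concurrent
e9 [17,…): after
e10 [18,…): after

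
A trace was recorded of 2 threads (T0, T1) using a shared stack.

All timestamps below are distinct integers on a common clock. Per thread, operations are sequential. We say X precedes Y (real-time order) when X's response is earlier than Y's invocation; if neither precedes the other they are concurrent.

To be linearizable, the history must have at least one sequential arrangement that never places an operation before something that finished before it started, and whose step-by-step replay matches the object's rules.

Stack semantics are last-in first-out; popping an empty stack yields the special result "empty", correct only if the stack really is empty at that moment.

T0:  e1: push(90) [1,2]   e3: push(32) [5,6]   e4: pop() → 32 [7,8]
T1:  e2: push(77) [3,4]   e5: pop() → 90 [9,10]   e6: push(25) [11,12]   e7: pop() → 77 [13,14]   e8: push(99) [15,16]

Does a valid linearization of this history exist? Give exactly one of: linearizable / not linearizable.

through event 9 a valid linearization exists; event 10 (e5 responding at time 10) ends that
the sole real-time-consistent order of 5 completed operations fails the stack replay
one such order, e1, e2, e3, e4, e5, breaks at step 5 where e5 pop() → 90 is illegal

not linearizable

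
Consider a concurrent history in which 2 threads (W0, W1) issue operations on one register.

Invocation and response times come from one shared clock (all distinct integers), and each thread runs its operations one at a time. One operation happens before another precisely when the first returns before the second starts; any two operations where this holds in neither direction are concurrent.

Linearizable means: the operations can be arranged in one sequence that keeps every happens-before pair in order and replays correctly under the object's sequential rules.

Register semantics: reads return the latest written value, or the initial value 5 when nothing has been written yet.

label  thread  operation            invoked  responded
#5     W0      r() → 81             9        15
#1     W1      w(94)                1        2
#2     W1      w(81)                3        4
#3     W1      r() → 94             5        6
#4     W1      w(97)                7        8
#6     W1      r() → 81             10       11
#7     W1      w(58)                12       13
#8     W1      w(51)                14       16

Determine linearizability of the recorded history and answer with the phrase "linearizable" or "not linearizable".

prefix check: 1..5 passes, 1..6 fails once #3's time-6 response joins
exactly one order of the 3 completed ops respects real time; the register replay fails
take #1, #2, #3: step 3 already fails, because #3 r() → 94 cannot occur there

not linearizable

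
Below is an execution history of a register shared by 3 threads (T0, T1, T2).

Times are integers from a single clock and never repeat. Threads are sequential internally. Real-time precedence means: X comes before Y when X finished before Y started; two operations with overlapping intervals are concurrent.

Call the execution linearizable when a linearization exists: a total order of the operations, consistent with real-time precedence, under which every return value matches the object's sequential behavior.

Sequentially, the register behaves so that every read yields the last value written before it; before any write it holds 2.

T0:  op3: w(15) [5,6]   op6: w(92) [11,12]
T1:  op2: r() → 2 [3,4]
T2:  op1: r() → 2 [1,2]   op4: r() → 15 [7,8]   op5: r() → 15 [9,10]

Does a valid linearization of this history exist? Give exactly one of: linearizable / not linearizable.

a witness: op1, op2, op3, op4, op5, op6
step 1: op1 r() → 2 — value 2
step 2: op2 r() → 2 — value 2
step 3: op3 w(15) — value 15
step 4: op4 r() → 15 — value 15
step 5: op5 r() → 15 — value 15
step 6: op6 w(92) — value 92

linearizable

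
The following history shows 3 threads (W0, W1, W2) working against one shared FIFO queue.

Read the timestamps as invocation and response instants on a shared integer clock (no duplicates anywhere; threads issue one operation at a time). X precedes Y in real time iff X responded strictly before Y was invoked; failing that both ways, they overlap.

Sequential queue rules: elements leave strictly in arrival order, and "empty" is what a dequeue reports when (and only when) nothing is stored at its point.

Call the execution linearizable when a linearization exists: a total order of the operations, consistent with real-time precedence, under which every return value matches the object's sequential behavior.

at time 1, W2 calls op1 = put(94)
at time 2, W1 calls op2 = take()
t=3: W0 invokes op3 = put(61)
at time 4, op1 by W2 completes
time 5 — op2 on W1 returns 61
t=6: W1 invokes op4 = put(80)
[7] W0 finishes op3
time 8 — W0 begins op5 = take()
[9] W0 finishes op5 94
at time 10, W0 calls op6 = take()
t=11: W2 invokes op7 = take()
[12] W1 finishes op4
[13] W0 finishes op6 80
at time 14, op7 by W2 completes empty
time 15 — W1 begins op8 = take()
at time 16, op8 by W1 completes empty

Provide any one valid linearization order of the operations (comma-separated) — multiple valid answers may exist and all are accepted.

op3, op1, op2, op4, op5, op6, op7, op8

1. op3 put(61), leaving queue <61>
2. op1 put(94), leaving queue <61,94>
3. op2 take() → 61, leaving queue <94>
4. op4 put(80), leaving queue <94,80>
5. op5 take() → 94, leaving queue <80>
6. op6 take() → 80, leaving queue <>
7. op7 take() → empty, leaving queue <>
8. op8 take() → empty, leaving queue <>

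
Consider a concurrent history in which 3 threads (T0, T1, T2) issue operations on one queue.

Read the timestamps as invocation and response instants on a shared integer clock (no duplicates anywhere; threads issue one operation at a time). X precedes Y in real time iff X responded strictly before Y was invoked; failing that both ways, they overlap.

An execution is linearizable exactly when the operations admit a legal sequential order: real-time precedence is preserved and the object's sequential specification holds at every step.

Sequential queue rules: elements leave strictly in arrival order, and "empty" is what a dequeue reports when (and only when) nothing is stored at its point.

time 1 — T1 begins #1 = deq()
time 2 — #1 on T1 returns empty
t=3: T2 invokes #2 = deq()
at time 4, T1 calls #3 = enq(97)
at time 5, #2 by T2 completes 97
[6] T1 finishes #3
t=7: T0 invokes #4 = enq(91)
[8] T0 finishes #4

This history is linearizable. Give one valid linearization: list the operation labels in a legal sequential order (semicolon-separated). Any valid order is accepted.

step 1: #1 deq() → empty — queue <>
step 2: #3 enq(97) — queue <97>
step 3: #2 deq() → 97 — queue <>
step 4: #4 enq(91) — queue <91>

#1; #3; #2; #4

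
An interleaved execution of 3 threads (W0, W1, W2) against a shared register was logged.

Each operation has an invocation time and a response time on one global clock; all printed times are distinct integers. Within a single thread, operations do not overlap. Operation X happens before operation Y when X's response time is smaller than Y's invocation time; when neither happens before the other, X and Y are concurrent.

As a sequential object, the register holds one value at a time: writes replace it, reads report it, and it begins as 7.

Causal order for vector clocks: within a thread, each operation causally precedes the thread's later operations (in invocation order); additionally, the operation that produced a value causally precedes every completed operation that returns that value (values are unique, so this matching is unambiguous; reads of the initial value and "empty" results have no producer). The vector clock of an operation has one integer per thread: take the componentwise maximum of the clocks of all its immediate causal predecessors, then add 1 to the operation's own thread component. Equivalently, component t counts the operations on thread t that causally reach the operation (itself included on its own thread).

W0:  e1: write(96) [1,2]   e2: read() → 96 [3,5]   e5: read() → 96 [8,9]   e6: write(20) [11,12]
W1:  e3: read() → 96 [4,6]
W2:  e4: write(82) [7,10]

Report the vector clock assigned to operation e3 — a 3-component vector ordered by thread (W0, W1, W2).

no predecessors for e4 (invoked 7): W2 increments from zero → (0, 0, 1)
no predecessors for e1 (invoked 1): W0 increments from zero → (1, 0, 0)
merge at e3 (invoked 4): VC(e1)=(1, 0, 0), own-thread bump on W1 → (1, 1, 0)
merge at e2 (invoked 3): VC(e1)=(1, 0, 0), own-thread bump on W0 → (2, 0, 0)
merge at e5 (invoked 8): VC(e1)=(1, 0, 0), VC(e2)=(2, 0, 0), own-thread bump on W0 → (3, 0, 0)
merge at e6 (invoked 11): VC(e5)=(3, 0, 0), own-thread bump on W0 → (4, 0, 0)
target: VC(e3) = (1, 1, 0)

(1, 1, 0)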